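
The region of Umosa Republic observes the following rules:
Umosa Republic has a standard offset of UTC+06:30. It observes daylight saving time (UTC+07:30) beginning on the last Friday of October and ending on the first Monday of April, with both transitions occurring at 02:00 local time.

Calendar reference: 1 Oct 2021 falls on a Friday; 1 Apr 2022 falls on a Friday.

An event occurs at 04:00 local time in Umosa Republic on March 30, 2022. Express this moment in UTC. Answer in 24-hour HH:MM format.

20:30

1 October 2021 is a Friday, so Fridays fall on 1, 8, 15, 22, 29; the last is October 29.
1 April 2022 is a Friday, so the first Monday is April 4.
March 30, 2022 lies within the daylight-saving period (29 October 2021 – 4 April 2022), so Umosa Republic is on daylight time, UTC+07:30.
04:00 local − 7h30m = 20:30 UTC (rolling into the previous day, 29 March 2022).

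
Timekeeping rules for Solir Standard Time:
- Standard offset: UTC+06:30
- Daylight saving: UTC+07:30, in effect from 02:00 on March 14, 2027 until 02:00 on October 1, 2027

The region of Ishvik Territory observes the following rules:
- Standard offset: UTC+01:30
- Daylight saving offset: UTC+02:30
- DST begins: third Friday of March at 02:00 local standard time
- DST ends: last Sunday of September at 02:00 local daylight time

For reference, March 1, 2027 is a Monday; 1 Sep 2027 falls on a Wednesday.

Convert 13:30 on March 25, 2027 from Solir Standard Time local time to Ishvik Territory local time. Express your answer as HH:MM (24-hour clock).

March 25, 2027 falls between 14 March and 1 October, so daylight saving is in effect and Solir Standard Time is at UTC+07:30.
13:30 Solir Standard Time − 7h30m = 06:00 UTC.
1 March 2027 is a Monday, so the first Friday is March 5 and the third is March 19.
1 September 2027 is a Wednesday, so Sundays fall on 5, 12, 19, 26; the last is September 26.
At the standard offset (UTC+01:30), 06:00 UTC + 1h30m = 07:30 Ishvik Territory standard time.
The standard-time date in Ishvik Territory, March 25, 2027, lies within the daylight-saving period (19 March – 26 September), so Ishvik Territory is on daylight time, UTC+02:30.
06:00 UTC + 2h30m = 08:30 Ishvik Territory.

08:30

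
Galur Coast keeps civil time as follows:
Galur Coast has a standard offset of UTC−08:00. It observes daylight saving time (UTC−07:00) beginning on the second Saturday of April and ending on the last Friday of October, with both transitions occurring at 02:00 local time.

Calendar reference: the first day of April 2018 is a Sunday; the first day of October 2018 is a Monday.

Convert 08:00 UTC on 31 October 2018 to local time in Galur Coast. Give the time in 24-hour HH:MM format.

00:00

1 April 2018 is a Sunday, so the first Saturday is April 7 and the second is April 14.
1 October 2018 is a Monday, so Fridays fall on 5, 12, 19, 26; the last is October 26.
At the standard offset (UTC−08:00), 08:00 UTC − 8h = 00:00 Galur Coast standard time.
Daylight saving runs 14 April – 26 October; the standard-time date in Galur Coast, 31 October 2018, is outside that window, so Galur Coast is on standard time at UTC−08:00.
08:00 UTC − 8h = 00:00 local.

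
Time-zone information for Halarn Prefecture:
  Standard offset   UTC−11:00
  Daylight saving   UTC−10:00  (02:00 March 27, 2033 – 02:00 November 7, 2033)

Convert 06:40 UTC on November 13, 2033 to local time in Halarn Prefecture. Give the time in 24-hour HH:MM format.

At the standard offset (UTC−11:00), 06:40 UTC − 11h = 19:40 Halarn Prefecture standard time (rolling into the previous day, 12 November 2033).
The standard-time date in Halarn Prefecture, November 12, 2033, is outside the daylight-saving period (27 March – 7 November), so Halarn Prefecture is on standard time, UTC−11:00.
06:40 UTC − 11h = 19:40 local (rolling into the previous day, 12 November 2033).

19:40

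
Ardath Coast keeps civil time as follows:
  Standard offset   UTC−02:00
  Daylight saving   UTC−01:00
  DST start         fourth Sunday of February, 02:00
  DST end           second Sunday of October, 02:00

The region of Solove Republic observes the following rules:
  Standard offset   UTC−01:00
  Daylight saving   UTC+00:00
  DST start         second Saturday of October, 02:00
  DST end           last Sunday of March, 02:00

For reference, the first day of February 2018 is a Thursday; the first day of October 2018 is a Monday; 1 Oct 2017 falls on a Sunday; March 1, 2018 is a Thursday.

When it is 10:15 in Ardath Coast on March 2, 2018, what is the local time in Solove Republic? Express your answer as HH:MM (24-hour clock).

11:15

1 February 2018 is a Thursday, so the first Sunday is February 4 and the fourth is February 25.
1 October 2018 is a Monday, so the first Sunday is October 7 and the second is October 14.
March 2, 2018 lies within the daylight-saving period (25 February – 14 October), so Ardath Coast is on daylight time, UTC−01:00.
10:15 Ardath Coast + 1h = 11:15 UTC.
1 October 2017 is a Sunday, so the first Saturday is October 7 and the second is October 14.
1 March 2018 is a Thursday, so Sundays fall on 4, 11, 18, 25; the last is March 25.
At the standard offset (UTC−01:00), 11:15 UTC − 1h = 10:15 Solove Republic standard time.
Daylight saving runs 14 October 2017 – 25 March 2018; the standard-time date in Solove Republic, March 2, 2018, is inside that window, so Solove Republic is at UTC+00:00.
11:15 UTC + 0h = 11:15 Solove Republic.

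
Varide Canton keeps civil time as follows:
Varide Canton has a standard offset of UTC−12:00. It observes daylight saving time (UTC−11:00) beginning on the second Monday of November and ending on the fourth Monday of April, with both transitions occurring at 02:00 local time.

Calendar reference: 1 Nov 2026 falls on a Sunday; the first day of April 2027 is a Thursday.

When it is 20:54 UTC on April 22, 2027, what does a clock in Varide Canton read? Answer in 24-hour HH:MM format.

09:54

1 November 2026 is a Sunday, so the first Monday is November 2 and the second is November 9.
1 April 2027 is a Thursday, so the first Monday is April 5 and the fourth is April 26.
At the standard offset (UTC−12:00), 20:54 UTC − 12h = 08:54 Varide Canton standard time.
The standard-time date in Varide Canton, April 22, 2027, lies within the daylight-saving period (9 November 2026 – 26 April 2027), so Varide Canton is on daylight time, UTC−11:00.
20:54 UTC − 11h = 09:54 local.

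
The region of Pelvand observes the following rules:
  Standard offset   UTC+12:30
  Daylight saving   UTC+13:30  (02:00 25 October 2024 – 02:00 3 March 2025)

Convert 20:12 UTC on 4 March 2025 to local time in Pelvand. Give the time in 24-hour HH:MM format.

At the standard offset (UTC+12:30), 20:12 UTC + 12h30m = 08:42 Pelvand standard time (rolling into the next day, 5 March 2025).
Daylight saving runs 25 October 2024 – 3 March 2025; the standard-time date in Pelvand, 5 March 2025, is outside that window, so Pelvand is on standard time at UTC+12:30.
20:12 UTC + 12h30m = 08:42 local (rolling into the next day, 5 March 2025).

08:42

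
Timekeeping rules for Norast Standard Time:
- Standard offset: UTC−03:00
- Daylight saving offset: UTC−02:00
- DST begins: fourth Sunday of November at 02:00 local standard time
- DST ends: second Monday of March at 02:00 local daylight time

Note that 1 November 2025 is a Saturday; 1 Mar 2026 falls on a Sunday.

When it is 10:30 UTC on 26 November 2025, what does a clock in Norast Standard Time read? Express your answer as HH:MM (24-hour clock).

08:30

1 November 2025 is a Saturday, so the first Sunday is November 2 and the fourth is November 23.
1 March 2026 is a Sunday, so the first Monday is March 2 and the second is March 9.
At the standard offset (UTC−03:00), 10:30 UTC − 3h = 07:30 Norast Standard Time standard time.
Daylight saving runs 23 November 2025 – 9 March 2026; the standard-time date in Norast Standard Time, 26 November 2025, is inside that window, so Norast Standard Time is at UTC−02:00.
10:30 UTC − 2h = 08:30 local.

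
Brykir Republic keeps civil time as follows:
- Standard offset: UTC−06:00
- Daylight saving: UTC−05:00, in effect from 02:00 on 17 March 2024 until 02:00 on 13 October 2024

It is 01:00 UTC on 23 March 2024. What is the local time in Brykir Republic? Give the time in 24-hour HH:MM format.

At the standard offset (UTC−06:00), 01:00 UTC − 6h = 19:00 Brykir Republic standard time (rolling into the previous day, 22 March 2024).
The standard-time date in Brykir Republic, 22 March 2024, falls between 17 March and 13 October, so daylight saving is in effect and Brykir Republic is at UTC−05:00.
01:00 UTC − 5h = 20:00 local (rolling into the previous day, 22 March 2024).

20:00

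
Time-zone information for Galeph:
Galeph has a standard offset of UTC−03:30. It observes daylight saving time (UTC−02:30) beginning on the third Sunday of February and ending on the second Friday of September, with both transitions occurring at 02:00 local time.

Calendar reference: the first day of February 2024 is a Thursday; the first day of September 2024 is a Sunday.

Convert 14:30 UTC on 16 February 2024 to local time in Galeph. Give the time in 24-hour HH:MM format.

11:00

1 February 2024 is a Thursday, so the first Sunday is February 4 and the third is February 18.
1 September 2024 is a Sunday, so the first Friday is September 6 and the second is September 13.
At the standard offset (UTC−03:30), 14:30 UTC − 3h30m = 11:00 Galeph standard time.
The standard-time date in Galeph, 16 February 2024, does not fall between 18 February and 13 September, so daylight saving is not in effect and Galeph is at UTC−03:30.
14:30 UTC − 3h30m = 11:00 local.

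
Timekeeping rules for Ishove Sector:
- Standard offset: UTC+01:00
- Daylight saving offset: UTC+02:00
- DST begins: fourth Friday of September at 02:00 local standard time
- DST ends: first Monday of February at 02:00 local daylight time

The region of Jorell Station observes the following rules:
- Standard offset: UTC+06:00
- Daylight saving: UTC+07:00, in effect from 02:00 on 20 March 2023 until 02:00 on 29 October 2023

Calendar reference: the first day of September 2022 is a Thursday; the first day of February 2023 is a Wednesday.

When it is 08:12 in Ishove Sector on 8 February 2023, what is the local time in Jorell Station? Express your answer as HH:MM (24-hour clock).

13:12

1 September 2022 is a Thursday, so the first Friday is September 2 and the fourth is September 23.
1 February 2023 is a Wednesday, so the first Monday is February 6.
Daylight saving runs 23 September 2022 – 6 February 2023; 8 February 2023 is outside that window, so Ishove Sector is on standard time at UTC+01:00.
08:12 Ishove Sector − 1h = 07:12 UTC.
At the standard offset (UTC+06:00), 07:12 UTC + 6h = 13:12 Jorell Station standard time.
Daylight saving runs 20 March – 29 October; the standard-time date in Jorell Station, 8 February 2023, is outside that window, so Jorell Station is on standard time at UTC+06:00.
07:12 UTC + 6h = 13:12 Jorell Station.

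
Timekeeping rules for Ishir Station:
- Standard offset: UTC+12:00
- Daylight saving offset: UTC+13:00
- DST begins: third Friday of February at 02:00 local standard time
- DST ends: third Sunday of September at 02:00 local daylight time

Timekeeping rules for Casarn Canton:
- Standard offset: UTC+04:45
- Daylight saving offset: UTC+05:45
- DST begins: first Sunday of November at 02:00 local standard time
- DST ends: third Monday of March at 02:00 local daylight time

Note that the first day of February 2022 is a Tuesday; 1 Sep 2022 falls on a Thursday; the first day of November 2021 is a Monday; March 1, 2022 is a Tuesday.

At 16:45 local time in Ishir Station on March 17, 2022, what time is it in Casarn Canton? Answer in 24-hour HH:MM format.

09:30

1 February 2022 is a Tuesday, so the first Friday is February 4 and the third is February 18.
1 September 2022 is a Thursday, so the first Sunday is September 4 and the third is September 18.
March 17, 2022 lies within the daylight-saving period (18 February – 18 September), so Ishir Station is on daylight time, UTC+13:00.
16:45 Ishir Station − 13h = 03:45 UTC.
1 November 2021 is a Monday, so the first Sunday is November 7.
1 March 2022 is a Tuesday, so the first Monday is March 7 and the third is March 21.
At the standard offset (UTC+04:45), 03:45 UTC + 4h45m = 08:30 Casarn Canton standard time.
The standard-time date in Casarn Canton, March 17, 2022, falls between 7 November 2021 and 21 March 2022, so daylight saving is in effect and Casarn Canton is at UTC+05:45.
03:45 UTC + 5h45m = 09:30 Casarn Canton.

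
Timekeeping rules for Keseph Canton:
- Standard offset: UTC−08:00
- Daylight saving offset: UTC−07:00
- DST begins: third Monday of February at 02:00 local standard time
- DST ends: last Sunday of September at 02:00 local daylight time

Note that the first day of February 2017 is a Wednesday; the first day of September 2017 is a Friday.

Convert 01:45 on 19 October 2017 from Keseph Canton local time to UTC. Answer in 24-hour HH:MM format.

09:45

1 February 2017 is a Wednesday, so the first Monday is February 6 and the third is February 20.
1 September 2017 is a Friday, so Sundays fall on 3, 10, 17, 24; the last is September 24.
19 October 2017 is outside the daylight-saving period (20 February – 24 September), so Keseph Canton is on standard time, UTC−08:00.
01:45 local + 8h = 09:45 UTC.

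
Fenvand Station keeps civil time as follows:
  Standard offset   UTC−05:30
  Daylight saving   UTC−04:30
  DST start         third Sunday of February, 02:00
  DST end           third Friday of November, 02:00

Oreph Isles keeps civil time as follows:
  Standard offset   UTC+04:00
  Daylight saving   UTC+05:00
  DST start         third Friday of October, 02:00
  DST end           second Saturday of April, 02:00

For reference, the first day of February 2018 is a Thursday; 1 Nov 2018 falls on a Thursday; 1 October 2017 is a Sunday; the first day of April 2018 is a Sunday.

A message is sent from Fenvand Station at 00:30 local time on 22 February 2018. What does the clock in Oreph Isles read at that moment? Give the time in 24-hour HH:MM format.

1 February 2018 is a Thursday, so the first Sunday is February 4 and the third is February 18.
1 November 2018 is a Thursday, so the first Friday is November 2 and the third is November 16.
22 February 2018 falls between 18 February and 16 November, so daylight saving is in effect and Fenvand Station is at UTC−04:30.
00:30 Fenvand Station + 4h30m = 05:00 UTC.
1 October 2017 is a Sunday, so the first Friday is October 6 and the third is October 20.
1 April 2018 is a Sunday, so the first Saturday is April 7 and the second is April 14.
At the standard offset (UTC+04:00), 05:00 UTC + 4h = 09:00 Oreph Isles standard time.
The standard-time date in Oreph Isles, 22 February 2018, lies within the daylight-saving period (20 October 2017 – 14 April 2018), so Oreph Isles is on daylight time, UTC+05:00.
05:00 UTC + 5h = 10:00 Oreph Isles.

10:00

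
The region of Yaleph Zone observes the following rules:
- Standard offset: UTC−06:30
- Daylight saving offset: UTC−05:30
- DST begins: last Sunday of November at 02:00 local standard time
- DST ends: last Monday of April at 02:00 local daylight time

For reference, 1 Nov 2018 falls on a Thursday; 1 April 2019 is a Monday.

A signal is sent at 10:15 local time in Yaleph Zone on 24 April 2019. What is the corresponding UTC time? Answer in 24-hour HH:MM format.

15:45

1 November 2018 is a Thursday, so Sundays fall on 4, 11, 18, 25; the last is November 25.
1 April 2019 is a Monday, so Mondays fall on 1, 8, 15, 22, 29; the last is April 29.
24 April 2019 falls between 25 November 2018 and 29 April 2019, so daylight saving is in effect and Yaleph Zone is at UTC−05:30.
10:15 local + 5h30m = 15:45 UTC.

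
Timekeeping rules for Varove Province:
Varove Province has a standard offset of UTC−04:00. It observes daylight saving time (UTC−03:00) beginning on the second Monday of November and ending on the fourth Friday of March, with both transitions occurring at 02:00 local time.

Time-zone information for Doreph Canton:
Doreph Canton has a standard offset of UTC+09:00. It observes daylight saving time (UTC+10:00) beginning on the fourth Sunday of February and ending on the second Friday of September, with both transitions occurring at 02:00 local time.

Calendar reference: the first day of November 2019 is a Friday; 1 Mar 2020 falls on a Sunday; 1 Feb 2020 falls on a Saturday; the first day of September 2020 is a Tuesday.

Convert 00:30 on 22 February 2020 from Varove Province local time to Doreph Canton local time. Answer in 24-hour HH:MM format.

1 November 2019 is a Friday, so the first Monday is November 4 and the second is November 11.
1 March 2020 is a Sunday, so the first Friday is March 6 and the fourth is March 27.
Daylight saving runs 11 November 2019 – 27 March 2020; 22 February 2020 is inside that window, so Varove Province is at UTC−03:00.
00:30 Varove Province + 3h = 03:30 UTC.
1 February 2020 is a Saturday, so the first Sunday is February 2 and the fourth is February 23.
1 September 2020 is a Tuesday, so the first Friday is September 4 and the second is September 11.
At the standard offset (UTC+09:00), 03:30 UTC + 9h = 12:30 Doreph Canton standard time.
Daylight saving runs 23 February – 11 September; the standard-time date in Doreph Canton, 22 February 2020, is outside that window, so Doreph Canton is on standard time at UTC+09:00.
03:30 UTC + 9h = 12:30 Doreph Canton.

12:30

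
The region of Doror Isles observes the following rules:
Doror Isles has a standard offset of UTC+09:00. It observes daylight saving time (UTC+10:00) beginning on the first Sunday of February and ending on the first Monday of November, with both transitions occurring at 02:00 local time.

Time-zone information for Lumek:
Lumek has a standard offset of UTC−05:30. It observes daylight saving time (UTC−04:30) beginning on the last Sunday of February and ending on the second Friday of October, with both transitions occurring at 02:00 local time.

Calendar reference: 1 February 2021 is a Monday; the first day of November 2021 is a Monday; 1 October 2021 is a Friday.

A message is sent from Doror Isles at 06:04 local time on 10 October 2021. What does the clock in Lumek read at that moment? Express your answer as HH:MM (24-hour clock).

14:34

1 February 2021 is a Monday, so the first Sunday is February 7.
1 November 2021 is a Monday, so the first Monday is November 1.
10 October 2021 falls between 7 February and 1 November, so daylight saving is in effect and Doror Isles is at UTC+10:00.
06:04 Doror Isles − 10h = 20:04 UTC (rolling into the previous day, 9 October 2021).
1 February 2021 is a Monday, so Sundays fall on 7, 14, 21, 28; the last is February 28.
1 October 2021 is a Friday, so the first Friday is October 1 and the second is October 8.
At the standard offset (UTC−05:30), 20:04 UTC − 5h30m = 14:34 Lumek standard time.
The standard-time date in Lumek, 9 October 2021, does not fall between 28 February and 8 October, so daylight saving is not in effect and Lumek is at UTC−05:30.
20:04 UTC − 5h30m = 14:34 Lumek.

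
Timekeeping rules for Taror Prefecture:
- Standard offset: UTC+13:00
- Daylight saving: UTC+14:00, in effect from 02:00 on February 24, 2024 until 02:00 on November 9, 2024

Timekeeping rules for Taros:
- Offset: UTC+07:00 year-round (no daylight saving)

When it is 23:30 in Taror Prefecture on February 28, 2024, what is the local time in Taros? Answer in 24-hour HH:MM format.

16:30

February 28, 2024 lies within the daylight-saving period (24 February – 9 November), so Taror Prefecture is on daylight time, UTC+14:00.
23:30 Taror Prefecture − 14h = 09:30 UTC.
Taros has no daylight saving, so its offset is UTC+07:00 year-round.
09:30 UTC + 7h = 16:30 Taros.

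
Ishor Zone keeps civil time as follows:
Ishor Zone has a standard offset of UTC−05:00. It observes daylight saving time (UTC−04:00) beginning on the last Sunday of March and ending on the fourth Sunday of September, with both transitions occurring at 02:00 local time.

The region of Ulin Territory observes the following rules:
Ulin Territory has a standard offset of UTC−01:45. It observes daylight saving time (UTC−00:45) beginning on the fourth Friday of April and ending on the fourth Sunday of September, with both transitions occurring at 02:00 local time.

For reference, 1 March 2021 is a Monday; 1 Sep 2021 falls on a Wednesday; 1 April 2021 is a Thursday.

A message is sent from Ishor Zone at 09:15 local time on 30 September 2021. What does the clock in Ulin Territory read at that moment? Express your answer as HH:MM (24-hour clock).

1 March 2021 is a Monday, so Sundays fall on 7, 14, 21, 28; the last is March 28.
1 September 2021 is a Wednesday, so the first Sunday is September 5 and the fourth is September 26.
30 September 2021 is outside the daylight-saving period (28 March – 26 September), so Ishor Zone is on standard time, UTC−05:00.
09:15 Ishor Zone + 5h = 14:15 UTC.
1 April 2021 is a Thursday, so the first Friday is April 2 and the fourth is April 23.
1 September 2021 is a Wednesday, so the first Sunday is September 5 and the fourth is September 26.
At the standard offset (UTC−01:45), 14:15 UTC − 1h45m = 12:30 Ulin Territory standard time.
Daylight saving runs 23 April – 26 September; the standard-time date in Ulin Territory, 30 September 2021, is outside that window, so Ulin Territory is on standard time at UTC−01:45.
14:15 UTC − 1h45m = 12:30 Ulin Territory.

12:30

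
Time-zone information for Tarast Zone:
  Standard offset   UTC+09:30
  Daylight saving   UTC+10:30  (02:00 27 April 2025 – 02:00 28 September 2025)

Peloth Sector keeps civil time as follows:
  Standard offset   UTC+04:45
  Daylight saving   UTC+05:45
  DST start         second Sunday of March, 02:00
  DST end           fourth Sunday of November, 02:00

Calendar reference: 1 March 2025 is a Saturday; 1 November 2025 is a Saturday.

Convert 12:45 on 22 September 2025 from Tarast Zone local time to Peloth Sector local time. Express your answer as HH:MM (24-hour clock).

08:00

22 September 2025 lies within the daylight-saving period (27 April – 28 September), so Tarast Zone is on daylight time, UTC+10:30.
12:45 Tarast Zone − 10h30m = 02:15 UTC.
1 March 2025 is a Saturday, so the first Sunday is March 2 and the second is March 9.
1 November 2025 is a Saturday, so the first Sunday is November 2 and the fourth is November 23.
At the standard offset (UTC+04:45), 02:15 UTC + 4h45m = 07:00 Peloth Sector standard time.
The standard-time date in Peloth Sector, 22 September 2025, falls between 9 March and 23 November, so daylight saving is in effect and Peloth Sector is at UTC+05:45.
02:15 UTC + 5h45m = 08:00 Peloth Sector.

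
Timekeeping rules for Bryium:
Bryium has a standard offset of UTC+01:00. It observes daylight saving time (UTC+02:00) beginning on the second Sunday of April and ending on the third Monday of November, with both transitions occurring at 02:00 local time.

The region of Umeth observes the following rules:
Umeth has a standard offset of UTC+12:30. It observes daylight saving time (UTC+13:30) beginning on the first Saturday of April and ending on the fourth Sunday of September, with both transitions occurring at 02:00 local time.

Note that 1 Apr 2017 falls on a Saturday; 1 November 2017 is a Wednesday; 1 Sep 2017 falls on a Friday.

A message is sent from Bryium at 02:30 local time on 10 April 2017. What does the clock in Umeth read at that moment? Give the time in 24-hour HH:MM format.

1 April 2017 is a Saturday, so the first Sunday is April 2 and the second is April 9.
1 November 2017 is a Wednesday, so the first Monday is November 6 and the third is November 20.
10 April 2017 lies within the daylight-saving period (9 April – 20 November), so Bryium is on daylight time, UTC+02:00.
02:30 Bryium − 2h = 00:30 UTC.
1 April 2017 is a Saturday, so the first Saturday is April 1.
1 September 2017 is a Friday, so the first Sunday is September 3 and the fourth is September 24.
At the standard offset (UTC+12:30), 00:30 UTC + 12h30m = 13:00 Umeth standard time.
The standard-time date in Umeth, 10 April 2017, falls between 1 April and 24 September, so daylight saving is in effect and Umeth is at UTC+13:30.
00:30 UTC + 13h30m = 14:00 Umeth.

14:00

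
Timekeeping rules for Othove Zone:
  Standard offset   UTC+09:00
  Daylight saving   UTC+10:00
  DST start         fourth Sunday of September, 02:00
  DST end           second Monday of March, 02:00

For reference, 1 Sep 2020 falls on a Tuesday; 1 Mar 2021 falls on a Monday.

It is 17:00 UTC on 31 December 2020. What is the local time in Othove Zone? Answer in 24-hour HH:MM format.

03:00

1 September 2020 is a Tuesday, so the first Sunday is September 6 and the fourth is September 27.
1 March 2021 is a Monday, so the first Monday is March 1 and the second is March 8.
At the standard offset (UTC+09:00), 17:00 UTC + 9h = 02:00 Othove Zone standard time (rolling into the next day, 1 January 2021).
The standard-time date in Othove Zone, 1 January 2021, lies within the daylight-saving period (27 September 2020 – 8 March 2021), so Othove Zone is on daylight time, UTC+10:00.
17:00 UTC + 10h = 03:00 local (rolling into the next day, 1 January 2021).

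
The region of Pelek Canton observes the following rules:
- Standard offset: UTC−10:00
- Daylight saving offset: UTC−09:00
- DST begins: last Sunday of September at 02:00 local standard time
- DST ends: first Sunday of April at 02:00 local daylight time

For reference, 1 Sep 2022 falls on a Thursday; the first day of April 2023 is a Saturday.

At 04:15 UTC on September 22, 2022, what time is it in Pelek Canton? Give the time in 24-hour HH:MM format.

18:15

1 September 2022 is a Thursday, so Sundays fall on 4, 11, 18, 25; the last is September 25.
1 April 2023 is a Saturday, so the first Sunday is April 2.
At the standard offset (UTC−10:00), 04:15 UTC − 10h = 18:15 Pelek Canton standard time (rolling into the previous day, 21 September 2022).
The standard-time date in Pelek Canton, September 21, 2022, does not fall between 25 September 2022 and 2 April 2023, so daylight saving is not in effect and Pelek Canton is at UTC−10:00.
04:15 UTC − 10h = 18:15 local (rolling into the previous day, 21 September 2022).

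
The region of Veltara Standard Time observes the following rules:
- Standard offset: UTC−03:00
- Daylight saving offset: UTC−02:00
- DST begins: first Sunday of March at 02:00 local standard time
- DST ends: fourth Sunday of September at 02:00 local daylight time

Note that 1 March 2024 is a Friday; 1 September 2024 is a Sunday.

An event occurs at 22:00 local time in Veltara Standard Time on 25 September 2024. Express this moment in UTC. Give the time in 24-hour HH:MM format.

01:00

1 March 2024 is a Friday, so the first Sunday is March 3.
1 September 2024 is a Sunday, so the first Sunday is September 1 and the fourth is September 22.
25 September 2024 is outside the daylight-saving period (3 March – 22 September), so Veltara Standard Time is on standard time, UTC−03:00.
22:00 local + 3h = 01:00 UTC (rolling into the next day, 26 September 2024).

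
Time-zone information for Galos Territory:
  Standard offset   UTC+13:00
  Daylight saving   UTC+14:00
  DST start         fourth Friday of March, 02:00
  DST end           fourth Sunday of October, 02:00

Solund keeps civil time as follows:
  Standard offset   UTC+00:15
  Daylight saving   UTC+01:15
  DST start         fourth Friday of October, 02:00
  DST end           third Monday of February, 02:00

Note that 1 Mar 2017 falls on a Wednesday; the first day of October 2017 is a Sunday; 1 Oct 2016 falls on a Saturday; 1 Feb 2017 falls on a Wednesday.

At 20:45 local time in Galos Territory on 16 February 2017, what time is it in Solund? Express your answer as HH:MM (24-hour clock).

1 March 2017 is a Wednesday, so the first Friday is March 3 and the fourth is March 24.
1 October 2017 is a Sunday, so the first Sunday is October 1 and the fourth is October 22.
Daylight saving runs 24 March – 22 October; 16 February 2017 is outside that window, so Galos Territory is on standard time at UTC+13:00.
20:45 Galos Territory − 13h = 07:45 UTC.
1 October 2016 is a Saturday, so the first Friday is October 7 and the fourth is October 28.
1 February 2017 is a Wednesday, so the first Monday is February 6 and the third is February 20.
At the standard offset (UTC+00:15), 07:45 UTC + 0h15m = 08:00 Solund standard time.
The standard-time date in Solund, 16 February 2017, lies within the daylight-saving period (28 October 2016 – 20 February 2017), so Solund is on daylight time, UTC+01:15.
07:45 UTC + 1h15m = 09:00 Solund.

09:00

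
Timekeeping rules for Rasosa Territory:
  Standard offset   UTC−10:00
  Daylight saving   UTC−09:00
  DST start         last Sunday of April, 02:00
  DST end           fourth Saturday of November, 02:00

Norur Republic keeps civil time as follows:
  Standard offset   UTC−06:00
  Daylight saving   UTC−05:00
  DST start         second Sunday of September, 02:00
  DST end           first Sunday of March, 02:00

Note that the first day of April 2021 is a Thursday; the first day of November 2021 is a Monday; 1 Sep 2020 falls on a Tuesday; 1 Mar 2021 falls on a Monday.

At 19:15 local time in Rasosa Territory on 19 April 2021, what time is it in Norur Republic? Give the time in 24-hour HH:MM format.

1 April 2021 is a Thursday, so Sundays fall on 4, 11, 18, 25; the last is April 25.
1 November 2021 is a Monday, so the first Saturday is November 6 and the fourth is November 27.
19 April 2021 is outside the daylight-saving period (25 April – 27 November), so Rasosa Territory is on standard time, UTC−10:00.
19:15 Rasosa Territory + 10h = 05:15 UTC (rolling into the next day, 20 April 2021).
1 September 2020 is a Tuesday, so the first Sunday is September 6 and the second is September 13.
1 March 2021 is a Monday, so the first Sunday is March 7.
At the standard offset (UTC−06:00), 05:15 UTC − 6h = 23:15 Norur Republic standard time (rolling into the previous day, 19 April 2021).
The standard-time date in Norur Republic, 19 April 2021, does not fall between 13 September 2020 and 7 March 2021, so daylight saving is not in effect and Norur Republic is at UTC−06:00.
05:15 UTC − 6h = 23:15 Norur Republic (rolling into the previous day, 19 April 2021).

23:15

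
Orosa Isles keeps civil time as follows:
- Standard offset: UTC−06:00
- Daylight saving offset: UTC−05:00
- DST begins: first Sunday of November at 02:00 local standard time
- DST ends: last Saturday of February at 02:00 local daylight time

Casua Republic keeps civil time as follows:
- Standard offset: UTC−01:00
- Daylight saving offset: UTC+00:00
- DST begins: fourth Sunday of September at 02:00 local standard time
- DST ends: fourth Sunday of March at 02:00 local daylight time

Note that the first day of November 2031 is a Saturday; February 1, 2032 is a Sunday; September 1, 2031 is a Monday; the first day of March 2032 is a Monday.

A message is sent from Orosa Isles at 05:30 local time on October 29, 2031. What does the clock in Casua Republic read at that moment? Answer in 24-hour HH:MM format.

1 November 2031 is a Saturday, so the first Sunday is November 2.
1 February 2032 is a Sunday, so Saturdays fall on 7, 14, 21, 28; the last is February 28.
October 29, 2031 is outside the daylight-saving period (2 November 2031 – 28 February 2032), so Orosa Isles is on standard time, UTC−06:00.
05:30 Orosa Isles + 6h = 11:30 UTC.
1 September 2031 is a Monday, so the first Sunday is September 7 and the fourth is September 28.
1 March 2032 is a Monday, so the first Sunday is March 7 and the fourth is March 28.
At the standard offset (UTC−01:00), 11:30 UTC − 1h = 10:30 Casua Republic standard time.
Daylight saving runs 28 September 2031 – 28 March 2032; the standard-time date in Casua Republic, October 29, 2031, is inside that window, so Casua Republic is at UTC+00:00.
11:30 UTC + 0h = 11:30 Casua Republic.

11:30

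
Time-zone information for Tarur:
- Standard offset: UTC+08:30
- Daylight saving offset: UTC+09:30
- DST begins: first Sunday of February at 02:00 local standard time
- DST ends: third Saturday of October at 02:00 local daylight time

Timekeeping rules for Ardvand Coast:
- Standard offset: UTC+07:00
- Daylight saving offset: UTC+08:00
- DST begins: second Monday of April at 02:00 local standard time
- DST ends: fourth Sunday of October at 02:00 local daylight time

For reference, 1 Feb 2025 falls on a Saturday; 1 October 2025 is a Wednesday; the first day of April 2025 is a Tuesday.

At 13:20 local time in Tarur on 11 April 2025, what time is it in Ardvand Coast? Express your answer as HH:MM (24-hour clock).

1 February 2025 is a Saturday, so the first Sunday is February 2.
1 October 2025 is a Wednesday, so the first Saturday is October 4 and the third is October 18.
Daylight saving runs 2 February – 18 October; 11 April 2025 is inside that window, so Tarur is at UTC+09:30.
13:20 Tarur − 9h30m = 03:50 UTC.
1 April 2025 is a Tuesday, so the first Monday is April 7 and the second is April 14.
1 October 2025 is a Wednesday, so the first Sunday is October 5 and the fourth is October 26.
At the standard offset (UTC+07:00), 03:50 UTC + 7h = 10:50 Ardvand Coast standard time.
Daylight saving runs 14 April – 26 October; the standard-time date in Ardvand Coast, 11 April 2025, is outside that window, so Ardvand Coast is on standard time at UTC+07:00.
03:50 UTC + 7h = 10:50 Ardvand Coast.

10:50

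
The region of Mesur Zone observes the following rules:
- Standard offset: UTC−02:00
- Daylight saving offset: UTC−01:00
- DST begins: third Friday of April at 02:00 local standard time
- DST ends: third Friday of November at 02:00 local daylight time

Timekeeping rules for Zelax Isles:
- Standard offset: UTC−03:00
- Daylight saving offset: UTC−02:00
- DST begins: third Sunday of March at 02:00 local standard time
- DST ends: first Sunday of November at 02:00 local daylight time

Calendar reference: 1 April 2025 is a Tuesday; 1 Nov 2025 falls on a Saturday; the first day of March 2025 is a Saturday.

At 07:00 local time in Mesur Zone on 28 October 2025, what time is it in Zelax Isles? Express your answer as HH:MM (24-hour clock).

1 April 2025 is a Tuesday, so the first Friday is April 4 and the third is April 18.
1 November 2025 is a Saturday, so the first Friday is November 7 and the third is November 21.
28 October 2025 lies within the daylight-saving period (18 April – 21 November), so Mesur Zone is on daylight time, UTC−01:00.
07:00 Mesur Zone + 1h = 08:00 UTC.
1 March 2025 is a Saturday, so the first Sunday is March 2 and the third is March 16.
1 November 2025 is a Saturday, so the first Sunday is November 2.
At the standard offset (UTC−03:00), 08:00 UTC − 3h = 05:00 Zelax Isles standard time.
Daylight saving runs 16 March – 2 November; the standard-time date in Zelax Isles, 28 October 2025, is inside that window, so Zelax Isles is at UTC−02:00.
08:00 UTC − 2h = 06:00 Zelax Isles.

06:00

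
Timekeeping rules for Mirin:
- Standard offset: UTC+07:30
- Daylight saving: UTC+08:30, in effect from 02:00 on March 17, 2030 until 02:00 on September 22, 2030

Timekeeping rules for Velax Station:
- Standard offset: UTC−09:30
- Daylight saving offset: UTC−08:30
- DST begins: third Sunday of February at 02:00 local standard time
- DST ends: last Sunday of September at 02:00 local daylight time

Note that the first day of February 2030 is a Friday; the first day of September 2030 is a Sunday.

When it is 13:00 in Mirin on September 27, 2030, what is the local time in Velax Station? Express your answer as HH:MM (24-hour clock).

21:00

September 27, 2030 does not fall between 17 March and 22 September, so daylight saving is not in effect and Mirin is at UTC+07:30.
13:00 Mirin − 7h30m = 05:30 UTC.
1 February 2030 is a Friday, so the first Sunday is February 3 and the third is February 17.
1 September 2030 is a Sunday, so Sundays fall on 1, 8, 15, 22, 29; the last is September 29.
At the standard offset (UTC−09:30), 05:30 UTC − 9h30m = 20:00 Velax Station standard time (rolling into the previous day, 26 September 2030).
The standard-time date in Velax Station, September 26, 2030, falls between 17 February and 29 September, so daylight saving is in effect and Velax Station is at UTC−08:30.
05:30 UTC − 8h30m = 21:00 Velax Station (rolling into the previous day, 26 September 2030).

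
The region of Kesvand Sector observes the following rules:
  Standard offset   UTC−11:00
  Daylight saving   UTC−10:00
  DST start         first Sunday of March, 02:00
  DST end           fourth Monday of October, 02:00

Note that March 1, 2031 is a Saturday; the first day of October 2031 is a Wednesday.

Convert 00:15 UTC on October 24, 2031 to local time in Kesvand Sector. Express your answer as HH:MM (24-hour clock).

1 March 2031 is a Saturday, so the first Sunday is March 2.
1 October 2031 is a Wednesday, so the first Monday is October 6 and the fourth is October 27.
At the standard offset (UTC−11:00), 00:15 UTC − 11h = 13:15 Kesvand Sector standard time (rolling into the previous day, 23 October 2031).
The standard-time date in Kesvand Sector, October 23, 2031, lies within the daylight-saving period (2 March – 27 October), so Kesvand Sector is on daylight time, UTC−10:00.
00:15 UTC − 10h = 14:15 local (rolling into the previous day, 23 October 2031).

14:15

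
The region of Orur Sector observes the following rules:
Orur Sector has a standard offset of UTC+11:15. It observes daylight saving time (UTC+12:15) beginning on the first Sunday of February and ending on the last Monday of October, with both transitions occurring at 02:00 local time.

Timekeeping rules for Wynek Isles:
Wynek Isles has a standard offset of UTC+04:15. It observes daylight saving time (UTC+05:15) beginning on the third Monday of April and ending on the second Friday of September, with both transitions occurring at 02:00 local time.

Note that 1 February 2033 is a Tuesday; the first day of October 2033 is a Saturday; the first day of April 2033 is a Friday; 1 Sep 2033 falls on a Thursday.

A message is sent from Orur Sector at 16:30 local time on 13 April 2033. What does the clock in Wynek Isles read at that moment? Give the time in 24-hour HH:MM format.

1 February 2033 is a Tuesday, so the first Sunday is February 6.
1 October 2033 is a Saturday, so Mondays fall on 3, 10, 17, 24, 31; the last is October 31.
13 April 2033 lies within the daylight-saving period (6 February – 31 October), so Orur Sector is on daylight time, UTC+12:15.
16:30 Orur Sector − 12h15m = 04:15 UTC.
1 April 2033 is a Friday, so the first Monday is April 4 and the third is April 18.
1 September 2033 is a Thursday, so the first Friday is September 2 and the second is September 9.
At the standard offset (UTC+04:15), 04:15 UTC + 4h15m = 08:30 Wynek Isles standard time.
The standard-time date in Wynek Isles, 13 April 2033, is outside the daylight-saving period (18 April – 9 September), so Wynek Isles is on standard time, UTC+04:15.
04:15 UTC + 4h15m = 08:30 Wynek Isles.

08:30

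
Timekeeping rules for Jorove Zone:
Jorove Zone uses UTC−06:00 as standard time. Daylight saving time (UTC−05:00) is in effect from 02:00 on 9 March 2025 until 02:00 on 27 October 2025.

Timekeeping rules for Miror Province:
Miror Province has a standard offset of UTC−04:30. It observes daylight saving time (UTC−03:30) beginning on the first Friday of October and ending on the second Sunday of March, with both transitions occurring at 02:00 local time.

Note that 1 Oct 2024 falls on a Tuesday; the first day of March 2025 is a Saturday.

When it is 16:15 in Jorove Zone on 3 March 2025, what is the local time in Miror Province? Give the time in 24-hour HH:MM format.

Daylight saving runs 9 March – 27 October; 3 March 2025 is outside that window, so Jorove Zone is on standard time at UTC−06:00.
16:15 Jorove Zone + 6h = 22:15 UTC.
1 October 2024 is a Tuesday, so the first Friday is October 4.
1 March 2025 is a Saturday, so the first Sunday is March 2 and the second is March 9.
At the standard offset (UTC−04:30), 22:15 UTC − 4h30m = 17:45 Miror Province standard time.
The standard-time date in Miror Province, 3 March 2025, lies within the daylight-saving period (4 October 2024 – 9 March 2025), so Miror Province is on daylight time, UTC−03:30.
22:15 UTC − 3h30m = 18:45 Miror Province.

18:45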